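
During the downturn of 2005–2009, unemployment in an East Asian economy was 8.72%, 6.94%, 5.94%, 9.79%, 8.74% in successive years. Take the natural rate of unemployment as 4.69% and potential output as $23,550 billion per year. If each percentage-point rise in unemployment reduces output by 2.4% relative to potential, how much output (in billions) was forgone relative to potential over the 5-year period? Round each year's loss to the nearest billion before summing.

Year 2005: gap = -2.4 × (8.72 - 4.69) = -9.672%, loss ≈ 23550 × 9.672/100 ≈ 2278.
Year 2006: gap = -2.4 × (6.94 - 4.69) = -5.4%, loss ≈ 23550 × 5.4/100 ≈ 1272.
Year 2007: gap = -2.4 × (5.94 - 4.69) = -3%, loss ≈ 23550 × 3/100 ≈ 707.
Year 2008: gap = -2.4 × (9.79 - 4.69) = -12.24%, loss ≈ 23550 × 12.24/100 ≈ 2883.
Year 2009: gap = -2.4 × (8.74 - 4.69) = -9.72%, loss ≈ 23550 × 9.72/100 ≈ 2289.
Total lost output = 2278 + 1272 + 707 + 2883 + 2289 = 9429 billion.

$9,429 billion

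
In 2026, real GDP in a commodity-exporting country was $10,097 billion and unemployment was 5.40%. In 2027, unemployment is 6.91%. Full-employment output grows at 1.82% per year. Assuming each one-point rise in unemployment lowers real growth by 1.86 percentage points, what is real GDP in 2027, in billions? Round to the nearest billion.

Δu = 6.91 - 5.4 = 1.51 points.
Okun's law (growth form): g_Y = g_Y* - β × Δu = 1.82 - 1.86 × (1.51) = 1.82 - 2.8086 = -0.9886%.
Real GDP in the next year = 10097 × (1 - 0.9886/100) = 10097 × 0.990114 ≈ 9997 billion.

$9,997 billion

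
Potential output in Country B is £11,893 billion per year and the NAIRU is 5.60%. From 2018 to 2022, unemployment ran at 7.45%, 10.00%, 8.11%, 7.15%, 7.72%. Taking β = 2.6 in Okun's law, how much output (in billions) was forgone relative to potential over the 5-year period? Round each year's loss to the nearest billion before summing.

Year 2018: gap = -2.6 × (7.45 - 5.6) = -4.81%, loss ≈ 11893 × 4.81/100 ≈ 572.
Year 2019: gap = -2.6 × (10 - 5.6) = -11.44%, loss ≈ 11893 × 11.44/100 ≈ 1361.
Year 2020: gap = -2.6 × (8.11 - 5.6) = -6.526%, loss ≈ 11893 × 6.526/100 ≈ 776.
Year 2021: gap = -2.6 × (7.15 - 5.6) = -4.03%, loss ≈ 11893 × 4.03/100 ≈ 479.
Year 2022: gap = -2.6 × (7.72 - 5.6) = -5.512%, loss ≈ 11893 × 5.512/100 ≈ 656.
Total lost output = 572 + 1361 + 776 + 479 + 656 = 3844 billion.

£3,844 billion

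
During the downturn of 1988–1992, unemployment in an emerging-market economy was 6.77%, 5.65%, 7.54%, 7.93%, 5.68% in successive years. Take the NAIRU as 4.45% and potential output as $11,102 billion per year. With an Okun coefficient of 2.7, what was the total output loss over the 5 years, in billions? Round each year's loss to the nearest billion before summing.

Year 1988: gap = -2.7 × (6.77 - 4.45) = -6.264%, loss ≈ 11102 × 6.264/100 ≈ 695.
Year 1989: gap = -2.7 × (5.65 - 4.45) = -3.24%, loss ≈ 11102 × 3.24/100 ≈ 360.
Year 1990: gap = -2.7 × (7.54 - 4.45) = -8.343%, loss ≈ 11102 × 8.343/100 ≈ 926.
Year 1991: gap = -2.7 × (7.93 - 4.45) = -9.396%, loss ≈ 11102 × 9.396/100 ≈ 1043.
Year 1992: gap = -2.7 × (5.68 - 4.45) = -3.321%, loss ≈ 11102 × 3.321/100 ≈ 369.
Total lost output = 695 + 360 + 926 + 1043 + 369 = 3393 billion.

$3,393 billion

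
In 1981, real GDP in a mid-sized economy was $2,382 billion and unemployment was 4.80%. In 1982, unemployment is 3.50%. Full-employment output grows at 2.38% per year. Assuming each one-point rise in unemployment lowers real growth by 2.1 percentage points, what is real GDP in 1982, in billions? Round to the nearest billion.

Δu = 3.5 - 4.8 = -1.3 points.
Okun's law (growth form): g_Y = g_Y* - β × Δu = 2.38 - 2.1 × (-1.30) = 2.38 + 2.73 = 5.11%.
Real GDP in the next year = 2382 × (1 + 5.11/100) = 2382 × 1.0511 ≈ 2504 billion.

$2,504 billion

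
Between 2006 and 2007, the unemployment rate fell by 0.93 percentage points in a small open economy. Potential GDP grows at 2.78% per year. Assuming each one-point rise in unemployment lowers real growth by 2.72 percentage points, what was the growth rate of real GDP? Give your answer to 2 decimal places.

5.31%

Growth-rate Okun's law: g_Y = g_Y* - β × Δu.
g_Y = 2.78 - 2.72 × (-0.93) = 2.78 + 2.5296 = 5.3096%, i.e. 5.31% to 2 d.p.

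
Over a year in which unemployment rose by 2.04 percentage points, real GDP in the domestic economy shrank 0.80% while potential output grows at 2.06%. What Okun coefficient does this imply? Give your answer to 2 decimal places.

Growth form: g_Y = g_Y* - β × Δu, so β = (g_Y* - g_Y)/Δu.
β = (2.06 + 0.8)/2.04 = 2.86/2.04 = 1.40.

β ≈ 1.40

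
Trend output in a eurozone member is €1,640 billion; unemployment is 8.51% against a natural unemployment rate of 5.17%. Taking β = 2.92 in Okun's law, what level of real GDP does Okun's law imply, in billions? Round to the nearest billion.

€1,480 billion

Unemployment gap = 8.51 - 5.17 = 3.34 points, so the output gap is -2.92 × 3.34 = -9.7528%.
Actual GDP = 1640 × (1 - 9.7528/100) = 1640 × 0.902472 ≈ 1480 billion.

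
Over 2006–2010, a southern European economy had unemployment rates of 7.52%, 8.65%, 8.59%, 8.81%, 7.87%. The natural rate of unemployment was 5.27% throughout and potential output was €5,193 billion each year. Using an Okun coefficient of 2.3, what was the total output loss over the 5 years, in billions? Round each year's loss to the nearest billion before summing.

€1,804 billion

Year 2006: gap = -2.3 × (7.52 - 5.27) = -5.175%, loss ≈ 5193 × 5.175/100 ≈ 269.
Year 2007: gap = -2.3 × (8.65 - 5.27) = -7.774%, loss ≈ 5193 × 7.774/100 ≈ 404.
Year 2008: gap = -2.3 × (8.59 - 5.27) = -7.636%, loss ≈ 5193 × 7.636/100 ≈ 397.
Year 2009: gap = -2.3 × (8.81 - 5.27) = -8.142%, loss ≈ 5193 × 8.142/100 ≈ 423.
Year 2010: gap = -2.3 × (7.87 - 5.27) = -5.98%, loss ≈ 5193 × 5.98/100 ≈ 311.
Total lost output = 269 + 404 + 397 + 423 + 311 = 1804 billion.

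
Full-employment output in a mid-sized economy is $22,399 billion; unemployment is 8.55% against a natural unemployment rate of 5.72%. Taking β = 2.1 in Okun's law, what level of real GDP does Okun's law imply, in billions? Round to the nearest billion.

$21,068 billion

Unemployment gap = 8.55 - 5.72 = 2.83 points, so the output gap is -2.1 × 2.83 = -5.943%.
Actual GDP = 22399 × (1 - 5.943/100) = 22399 × 0.94057 ≈ 21068 billion.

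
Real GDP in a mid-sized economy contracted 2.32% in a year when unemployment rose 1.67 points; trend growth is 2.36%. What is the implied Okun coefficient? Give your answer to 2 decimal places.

Growth form: g_Y = g_Y* - β × Δu, so β = (g_Y* - g_Y)/Δu.
β = (2.36 + 2.32)/1.67 = 4.68/1.67 = 2.80.

β ≈ 2.80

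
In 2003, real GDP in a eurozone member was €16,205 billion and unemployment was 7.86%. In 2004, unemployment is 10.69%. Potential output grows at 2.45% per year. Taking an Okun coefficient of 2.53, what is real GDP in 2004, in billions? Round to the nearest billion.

Δu = 10.69 - 7.86 = 2.83 points.
Okun's law (growth form): g_Y = g_Y* - β × Δu = 2.45 - 2.53 × (2.83) = 2.45 - 7.1599 = -4.7099%.
Real GDP in the next year = 16205 × (1 - 4.7099/100) = 16205 × 0.952901 ≈ 15442 billion.

€15,442 billion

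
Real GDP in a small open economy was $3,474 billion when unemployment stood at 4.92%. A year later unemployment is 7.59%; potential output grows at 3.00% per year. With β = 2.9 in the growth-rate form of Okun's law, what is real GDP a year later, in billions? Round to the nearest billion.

$3,309 billion

Δu = 7.59 - 4.92 = 2.67 points.
Okun's law (growth form): g_Y = g_Y* - β × Δu = 3.00 - 2.9 × (2.67) = 3 - 7.743 = -4.743%.
Real GDP in the next year = 3474 × (1 - 4.743/100) = 3474 × 0.95257 ≈ 3309 billion.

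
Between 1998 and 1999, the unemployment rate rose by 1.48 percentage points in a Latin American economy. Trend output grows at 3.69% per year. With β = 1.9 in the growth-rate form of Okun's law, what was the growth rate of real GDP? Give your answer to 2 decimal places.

Growth-rate Okun's law: g_Y = g_Y* - β × Δu.
g_Y = 3.69 - 1.9 × (1.48) = 3.69 - 2.812 = 0.878%, i.e. 0.88% to 2 d.p.

0.88%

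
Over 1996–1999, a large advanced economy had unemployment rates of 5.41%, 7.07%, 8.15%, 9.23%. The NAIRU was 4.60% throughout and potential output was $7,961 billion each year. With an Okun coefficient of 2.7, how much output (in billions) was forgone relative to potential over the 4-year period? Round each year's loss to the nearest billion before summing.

$2,463 billion

Year 1996: gap = -2.7 × (5.41 - 4.6) = -2.187%, loss ≈ 7961 × 2.187/100 ≈ 174.
Year 1997: gap = -2.7 × (7.07 - 4.6) = -6.669%, loss ≈ 7961 × 6.669/100 ≈ 531.
Year 1998: gap = -2.7 × (8.15 - 4.6) = -9.585%, loss ≈ 7961 × 9.585/100 ≈ 763.
Year 1999: gap = -2.7 × (9.23 - 4.6) = -12.501%, loss ≈ 7961 × 12.501/100 ≈ 995.
Total lost output = 174 + 531 + 763 + 995 = 2463 billion.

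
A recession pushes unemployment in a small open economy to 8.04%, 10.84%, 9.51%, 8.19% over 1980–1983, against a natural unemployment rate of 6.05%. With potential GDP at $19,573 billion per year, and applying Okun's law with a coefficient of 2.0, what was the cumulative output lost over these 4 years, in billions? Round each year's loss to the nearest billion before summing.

Year 1980: gap = -2.0 × (8.04 - 6.05) = -3.98%, loss ≈ 19573 × 3.98/100 ≈ 779.
Year 1981: gap = -2.0 × (10.84 - 6.05) = -9.58%, loss ≈ 19573 × 9.58/100 ≈ 1875.
Year 1982: gap = -2.0 × (9.51 - 6.05) = -6.92%, loss ≈ 19573 × 6.92/100 ≈ 1354.
Year 1983: gap = -2.0 × (8.19 - 6.05) = -4.28%, loss ≈ 19573 × 4.28/100 ≈ 838.
Total lost output = 779 + 1875 + 1354 + 838 = 4846 billion.

$4,846 billion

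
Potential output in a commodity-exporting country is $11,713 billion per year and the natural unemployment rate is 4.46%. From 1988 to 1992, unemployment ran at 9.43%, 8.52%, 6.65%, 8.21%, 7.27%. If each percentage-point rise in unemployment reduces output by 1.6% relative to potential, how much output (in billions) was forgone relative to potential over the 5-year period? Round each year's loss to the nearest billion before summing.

$3,332 billion

Year 1988: gap = -1.6 × (9.43 - 4.46) = -7.952%, loss ≈ 11713 × 7.952/100 ≈ 931.
Year 1989: gap = -1.6 × (8.52 - 4.46) = -6.496%, loss ≈ 11713 × 6.496/100 ≈ 761.
Year 1990: gap = -1.6 × (6.65 - 4.46) = -3.504%, loss ≈ 11713 × 3.504/100 ≈ 410.
Year 1991: gap = -1.6 × (8.21 - 4.46) = -6%, loss ≈ 11713 × 6/100 ≈ 703.
Year 1992: gap = -1.6 × (7.27 - 4.46) = -4.496%, loss ≈ 11713 × 4.496/100 ≈ 527.
Total lost output = 931 + 761 + 410 + 703 + 527 = 3332 billion.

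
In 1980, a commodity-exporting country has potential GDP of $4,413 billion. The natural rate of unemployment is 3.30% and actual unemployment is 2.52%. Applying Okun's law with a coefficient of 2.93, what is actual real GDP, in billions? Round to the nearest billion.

$4,514 billion

Unemployment gap = 2.52 - 3.3 = -0.78 points, so the output gap is -2.93 × (-0.78) = 2.2854%.
Actual GDP = 4413 × (1 + 2.2854/100) = 4413 × 1.022854 ≈ 4514 billion.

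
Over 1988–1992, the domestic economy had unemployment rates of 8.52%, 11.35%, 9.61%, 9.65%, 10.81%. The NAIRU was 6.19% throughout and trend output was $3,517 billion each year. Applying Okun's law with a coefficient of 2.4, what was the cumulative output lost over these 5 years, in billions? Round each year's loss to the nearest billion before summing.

$1,604 billion

Year 1988: gap = -2.4 × (8.52 - 6.19) = -5.592%, loss ≈ 3517 × 5.592/100 ≈ 197.
Year 1989: gap = -2.4 × (11.35 - 6.19) = -12.384%, loss ≈ 3517 × 12.384/100 ≈ 436.
Year 1990: gap = -2.4 × (9.61 - 6.19) = -8.208%, loss ≈ 3517 × 8.208/100 ≈ 289.
Year 1991: gap = -2.4 × (9.65 - 6.19) = -8.304%, loss ≈ 3517 × 8.304/100 ≈ 292.
Year 1992: gap = -2.4 × (10.81 - 6.19) = -11.088%, loss ≈ 3517 × 11.088/100 ≈ 390.
Total lost output = 197 + 436 + 289 + 292 + 390 = 1604 billion.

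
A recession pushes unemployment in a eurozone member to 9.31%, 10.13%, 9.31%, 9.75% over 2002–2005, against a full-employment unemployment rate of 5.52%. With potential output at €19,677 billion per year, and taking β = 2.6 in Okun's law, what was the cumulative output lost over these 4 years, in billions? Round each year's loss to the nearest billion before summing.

€8,400 billion

Year 2002: gap = -2.6 × (9.31 - 5.52) = -9.854%, loss ≈ 19677 × 9.854/100 ≈ 1939.
Year 2003: gap = -2.6 × (10.13 - 5.52) = -11.986%, loss ≈ 19677 × 11.986/100 ≈ 2358.
Year 2004: gap = -2.6 × (9.31 - 5.52) = -9.854%, loss ≈ 19677 × 9.854/100 ≈ 1939.
Year 2005: gap = -2.6 × (9.75 - 5.52) = -10.998%, loss ≈ 19677 × 10.998/100 ≈ 2164.
Total lost output = 1939 + 2358 + 1939 + 2164 = 8400 billion.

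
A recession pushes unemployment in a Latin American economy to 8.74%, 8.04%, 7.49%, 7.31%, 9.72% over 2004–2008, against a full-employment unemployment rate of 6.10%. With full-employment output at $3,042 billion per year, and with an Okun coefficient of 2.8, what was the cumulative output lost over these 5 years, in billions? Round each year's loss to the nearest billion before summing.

Year 2004: gap = -2.8 × (8.74 - 6.1) = -7.392%, loss ≈ 3042 × 7.392/100 ≈ 225.
Year 2005: gap = -2.8 × (8.04 - 6.1) = -5.432%, loss ≈ 3042 × 5.432/100 ≈ 165.
Year 2006: gap = -2.8 × (7.49 - 6.1) = -3.892%, loss ≈ 3042 × 3.892/100 ≈ 118.
Year 2007: gap = -2.8 × (7.31 - 6.1) = -3.388%, loss ≈ 3042 × 3.388/100 ≈ 103.
Year 2008: gap = -2.8 × (9.72 - 6.1) = -10.136%, loss ≈ 3042 × 10.136/100 ≈ 308.
Total lost output = 225 + 165 + 118 + 103 + 308 = 919 billion.

$919 billion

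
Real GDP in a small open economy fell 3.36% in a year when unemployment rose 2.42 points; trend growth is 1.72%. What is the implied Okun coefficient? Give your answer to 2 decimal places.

Growth form: g_Y = g_Y* - β × Δu, so β = (g_Y* - g_Y)/Δu.
β = (1.72 + 3.36)/2.42 = 5.08/2.42 = 2.10.

β ≈ 2.10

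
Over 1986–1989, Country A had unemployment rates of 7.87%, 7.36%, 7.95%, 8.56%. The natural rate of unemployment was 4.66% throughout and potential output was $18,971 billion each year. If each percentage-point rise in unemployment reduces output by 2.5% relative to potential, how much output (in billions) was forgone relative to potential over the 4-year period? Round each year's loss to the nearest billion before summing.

$6,213 billion

Year 1986: gap = -2.5 × (7.87 - 4.66) = -8.025%, loss ≈ 18971 × 8.025/100 ≈ 1522.
Year 1987: gap = -2.5 × (7.36 - 4.66) = -6.75%, loss ≈ 18971 × 6.75/100 ≈ 1281.
Year 1988: gap = -2.5 × (7.95 - 4.66) = -8.225%, loss ≈ 18971 × 8.225/100 ≈ 1560.
Year 1989: gap = -2.5 × (8.56 - 4.66) = -9.75%, loss ≈ 18971 × 9.75/100 ≈ 1850.
Total lost output = 1522 + 1281 + 1560 + 1850 = 6213 billion.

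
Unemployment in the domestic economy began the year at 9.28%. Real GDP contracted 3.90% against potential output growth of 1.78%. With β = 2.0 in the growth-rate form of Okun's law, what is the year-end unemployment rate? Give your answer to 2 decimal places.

12.12%

Growth-rate Okun's law: g_Y = g_Y* - β × Δu, so Δu = (g_Y* - g_Y)/β.
Δu = (1.78 + 3.9)/2.0 = 5.68/2.0 = 2.84 percentage points.
Year-end unemployment = 9.28 + 2.84 = 12.12%.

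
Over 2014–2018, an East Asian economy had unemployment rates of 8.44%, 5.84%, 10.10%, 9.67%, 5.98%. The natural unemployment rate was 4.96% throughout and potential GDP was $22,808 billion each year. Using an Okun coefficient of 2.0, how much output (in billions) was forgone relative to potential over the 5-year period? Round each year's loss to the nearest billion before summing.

Year 2014: gap = -2.0 × (8.44 - 4.96) = -6.96%, loss ≈ 22808 × 6.96/100 ≈ 1587.
Year 2015: gap = -2.0 × (5.84 - 4.96) = -1.76%, loss ≈ 22808 × 1.76/100 ≈ 401.
Year 2016: gap = -2.0 × (10.1 - 4.96) = -10.28%, loss ≈ 22808 × 10.28/100 ≈ 2345.
Year 2017: gap = -2.0 × (9.67 - 4.96) = -9.42%, loss ≈ 22808 × 9.42/100 ≈ 2149.
Year 2018: gap = -2.0 × (5.98 - 4.96) = -2.04%, loss ≈ 22808 × 2.04/100 ≈ 465.
Total lost output = 1587 + 401 + 2345 + 2149 + 465 = 6947 billion.

$6,947 billion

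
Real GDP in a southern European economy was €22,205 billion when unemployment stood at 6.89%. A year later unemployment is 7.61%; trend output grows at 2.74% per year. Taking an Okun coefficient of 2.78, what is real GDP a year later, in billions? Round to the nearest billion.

Δu = 7.61 - 6.89 = 0.72 points.
Okun's law (growth form): g_Y = g_Y* - β × Δu = 2.74 - 2.78 × (0.72) = 2.74 - 2.0016 = 0.7384%.
Real GDP in the next year = 22205 × (1 + 0.7384/100) = 22205 × 1.007384 ≈ 22369 billion.

€22,369 billion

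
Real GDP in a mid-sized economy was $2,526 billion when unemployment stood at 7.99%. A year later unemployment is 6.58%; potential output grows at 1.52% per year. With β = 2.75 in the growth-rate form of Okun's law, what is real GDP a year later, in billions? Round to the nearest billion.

$2,662 billion

Δu = 6.58 - 7.99 = -1.41 points.
Okun's law (growth form): g_Y = g_Y* - β × Δu = 1.52 - 2.75 × (-1.41) = 1.52 + 3.8775 = 5.3975%.
Real GDP in the next year = 2526 × (1 + 5.3975/100) = 2526 × 1.053975 ≈ 2662 billion.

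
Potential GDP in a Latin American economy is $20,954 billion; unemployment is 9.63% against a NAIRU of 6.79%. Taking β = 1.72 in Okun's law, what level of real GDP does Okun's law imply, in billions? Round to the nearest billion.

Unemployment gap = 9.63 - 6.79 = 2.84 points, so the output gap is -1.72 × 2.84 = -4.8848%.
Actual GDP = 20954 × (1 - 4.8848/100) = 20954 × 0.951152 ≈ 19930 billion.

$19,930 billion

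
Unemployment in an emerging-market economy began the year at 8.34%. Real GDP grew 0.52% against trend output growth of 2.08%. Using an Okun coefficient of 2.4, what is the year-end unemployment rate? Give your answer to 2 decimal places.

Growth-rate Okun's law: g_Y = g_Y* - β × Δu, so Δu = (g_Y* - g_Y)/β.
Δu = (2.08 - 0.52)/2.4 = 1.56/2.4 = 0.65 percentage points.
Year-end unemployment = 8.34 + 0.65 = 8.99%.

8.99%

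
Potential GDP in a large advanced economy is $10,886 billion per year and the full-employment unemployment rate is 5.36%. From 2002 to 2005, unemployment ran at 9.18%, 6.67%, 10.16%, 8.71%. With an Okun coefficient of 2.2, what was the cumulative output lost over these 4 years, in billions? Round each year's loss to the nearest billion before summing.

Year 2002: gap = -2.2 × (9.18 - 5.36) = -8.404%, loss ≈ 10886 × 8.404/100 ≈ 915.
Year 2003: gap = -2.2 × (6.67 - 5.36) = -2.882%, loss ≈ 10886 × 2.882/100 ≈ 314.
Year 2004: gap = -2.2 × (10.16 - 5.36) = -10.56%, loss ≈ 10886 × 10.56/100 ≈ 1150.
Year 2005: gap = -2.2 × (8.71 - 5.36) = -7.37%, loss ≈ 10886 × 7.37/100 ≈ 802.
Total lost output = 915 + 314 + 1150 + 802 = 3181 billion.

$3,181 billion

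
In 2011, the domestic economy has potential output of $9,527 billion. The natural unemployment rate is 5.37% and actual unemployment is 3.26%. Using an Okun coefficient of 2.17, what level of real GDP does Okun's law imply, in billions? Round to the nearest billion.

$9,963 billion

Unemployment gap = 3.26 - 5.37 = -2.11 points, so the output gap is -2.17 × (-2.11) = 4.5787%.
Actual GDP = 9527 × (1 + 4.5787/100) = 9527 × 1.045787 ≈ 9963 billion.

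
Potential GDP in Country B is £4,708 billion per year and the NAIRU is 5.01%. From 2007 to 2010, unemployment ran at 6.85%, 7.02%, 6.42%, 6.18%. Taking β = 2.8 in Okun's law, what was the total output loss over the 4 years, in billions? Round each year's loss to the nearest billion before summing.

£848 billion

Year 2007: gap = -2.8 × (6.85 - 5.01) = -5.152%, loss ≈ 4708 × 5.152/100 ≈ 243.
Year 2008: gap = -2.8 × (7.02 - 5.01) = -5.628%, loss ≈ 4708 × 5.628/100 ≈ 265.
Year 2009: gap = -2.8 × (6.42 - 5.01) = -3.948%, loss ≈ 4708 × 3.948/100 ≈ 186.
Year 2010: gap = -2.8 × (6.18 - 5.01) = -3.276%, loss ≈ 4708 × 3.276/100 ≈ 154.
Total lost output = 243 + 265 + 186 + 154 = 848 billion.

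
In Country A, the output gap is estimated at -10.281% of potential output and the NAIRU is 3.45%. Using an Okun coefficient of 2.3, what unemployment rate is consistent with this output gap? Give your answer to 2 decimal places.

7.92%

From Okun's law, u - u* = -(output gap)/β = -(-10.281)/2.3 = 4.47 points.
So u = 3.45 + 4.47 = 7.92%.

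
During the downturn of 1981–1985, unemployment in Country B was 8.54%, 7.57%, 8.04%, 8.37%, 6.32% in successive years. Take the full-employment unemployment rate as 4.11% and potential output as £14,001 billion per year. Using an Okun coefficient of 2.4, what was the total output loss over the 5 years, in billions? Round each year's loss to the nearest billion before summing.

Year 1981: gap = -2.4 × (8.54 - 4.11) = -10.632%, loss ≈ 14001 × 10.632/100 ≈ 1489.
Year 1982: gap = -2.4 × (7.57 - 4.11) = -8.304%, loss ≈ 14001 × 8.304/100 ≈ 1163.
Year 1983: gap = -2.4 × (8.04 - 4.11) = -9.432%, loss ≈ 14001 × 9.432/100 ≈ 1321.
Year 1984: gap = -2.4 × (8.37 - 4.11) = -10.224%, loss ≈ 14001 × 10.224/100 ≈ 1431.
Year 1985: gap = -2.4 × (6.32 - 4.11) = -5.304%, loss ≈ 14001 × 5.304/100 ≈ 743.
Total lost output = 1489 + 1163 + 1321 + 1431 + 743 = 6147 billion.

£6,147 billion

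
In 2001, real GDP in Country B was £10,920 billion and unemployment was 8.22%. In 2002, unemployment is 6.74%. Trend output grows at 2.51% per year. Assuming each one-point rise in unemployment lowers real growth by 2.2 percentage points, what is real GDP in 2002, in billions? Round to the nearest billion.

£11,550 billion

Δu = 6.74 - 8.22 = -1.48 points.
Okun's law (growth form): g_Y = g_Y* - β × Δu = 2.51 - 2.2 × (-1.48) = 2.51 + 3.256 = 5.766%.
Real GDP in the next year = 10920 × (1 + 5.766/100) = 10920 × 1.05766 ≈ 11550 billion.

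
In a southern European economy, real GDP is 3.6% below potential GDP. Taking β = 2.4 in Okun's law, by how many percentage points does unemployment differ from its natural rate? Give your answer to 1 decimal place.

1.5 percentage points

Okun's law: output gap = -β × (u - u*), so u - u* = -(output gap)/β.
u - u* = -(-3.6)/2.4 = 1.5 percentage points.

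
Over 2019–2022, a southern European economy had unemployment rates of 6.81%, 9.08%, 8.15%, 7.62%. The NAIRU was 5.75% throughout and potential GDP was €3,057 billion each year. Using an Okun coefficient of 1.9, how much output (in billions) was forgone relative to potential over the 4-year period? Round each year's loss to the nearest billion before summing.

€503 billion

Year 2019: gap = -1.9 × (6.81 - 5.75) = -2.014%, loss ≈ 3057 × 2.014/100 ≈ 62.
Year 2020: gap = -1.9 × (9.08 - 5.75) = -6.327%, loss ≈ 3057 × 6.327/100 ≈ 193.
Year 2021: gap = -1.9 × (8.15 - 5.75) = -4.56%, loss ≈ 3057 × 4.56/100 ≈ 139.
Year 2022: gap = -1.9 × (7.62 - 5.75) = -3.553%, loss ≈ 3057 × 3.553/100 ≈ 109.
Total lost output = 62 + 193 + 139 + 109 = 503 billion.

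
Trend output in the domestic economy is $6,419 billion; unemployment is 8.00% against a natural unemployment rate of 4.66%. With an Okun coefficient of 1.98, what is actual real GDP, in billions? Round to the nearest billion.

$5,994 billion

Unemployment gap = 8 - 4.66 = 3.34 points, so the output gap is -1.98 × 3.34 = -6.6132%.
Actual GDP = 6419 × (1 - 6.6132/100) = 6419 × 0.933868 ≈ 5994 billion.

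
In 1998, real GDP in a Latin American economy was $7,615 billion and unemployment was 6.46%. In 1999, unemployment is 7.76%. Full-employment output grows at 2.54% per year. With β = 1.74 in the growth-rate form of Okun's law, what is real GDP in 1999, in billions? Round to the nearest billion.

$7,636 billion

Δu = 7.76 - 6.46 = 1.3 points.
Okun's law (growth form): g_Y = g_Y* - β × Δu = 2.54 - 1.74 × (1.30) = 2.54 - 2.262 = 0.278%.
Real GDP in the next year = 7615 × (1 + 0.278/100) = 7615 × 1.00278 ≈ 7636 billion.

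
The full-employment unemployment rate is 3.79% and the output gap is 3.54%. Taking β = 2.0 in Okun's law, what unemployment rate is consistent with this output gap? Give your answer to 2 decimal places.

From Okun's law, u - u* = -(output gap)/β = -(3.54)/2.0 = -1.77 points.
So u = 3.79 - 1.77 = 2.02%.

2.02%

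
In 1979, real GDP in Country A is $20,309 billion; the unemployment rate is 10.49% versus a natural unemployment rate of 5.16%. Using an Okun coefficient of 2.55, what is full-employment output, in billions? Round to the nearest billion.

$23,503 billion

Unemployment gap = 10.49 - 5.16 = 5.33 points, so output gap = -2.55 × 5.33 = -13.5915%.
Since Y = Y* × (1 + gap/100), Y* = 20309/0.864085 ≈ 23503 billion.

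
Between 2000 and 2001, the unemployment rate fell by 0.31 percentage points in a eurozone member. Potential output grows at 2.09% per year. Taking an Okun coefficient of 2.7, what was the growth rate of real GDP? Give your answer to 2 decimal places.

Growth-rate Okun's law: g_Y = g_Y* - β × Δu.
g_Y = 2.09 - 2.7 × (-0.31) = 2.09 + 0.837 = 2.927%, i.e. 2.93% to 2 d.p.

2.93%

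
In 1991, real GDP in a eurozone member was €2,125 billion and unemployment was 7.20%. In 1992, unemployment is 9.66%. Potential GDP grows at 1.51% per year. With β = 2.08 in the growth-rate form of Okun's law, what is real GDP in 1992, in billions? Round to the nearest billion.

Δu = 9.66 - 7.2 = 2.46 points.
Okun's law (growth form): g_Y = g_Y* - β × Δu = 1.51 - 2.08 × (2.46) = 1.51 - 5.1168 = -3.6068%.
Real GDP in the next year = 2125 × (1 - 3.6068/100) = 2125 × 0.963932 ≈ 2048 billion.

€2,048 billion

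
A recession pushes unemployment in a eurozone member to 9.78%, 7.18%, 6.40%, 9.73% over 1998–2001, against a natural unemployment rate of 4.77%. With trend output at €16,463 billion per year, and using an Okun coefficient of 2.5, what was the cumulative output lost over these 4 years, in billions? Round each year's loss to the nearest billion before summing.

€5,766 billion

Year 1998: gap = -2.5 × (9.78 - 4.77) = -12.525%, loss ≈ 16463 × 12.525/100 ≈ 2062.
Year 1999: gap = -2.5 × (7.18 - 4.77) = -6.025%, loss ≈ 16463 × 6.025/100 ≈ 992.
Year 2000: gap = -2.5 × (6.4 - 4.77) = -4.075%, loss ≈ 16463 × 4.075/100 ≈ 671.
Year 2001: gap = -2.5 × (9.73 - 4.77) = -12.4%, loss ≈ 16463 × 12.4/100 ≈ 2041.
Total lost output = 2062 + 992 + 671 + 2041 = 5766 billion.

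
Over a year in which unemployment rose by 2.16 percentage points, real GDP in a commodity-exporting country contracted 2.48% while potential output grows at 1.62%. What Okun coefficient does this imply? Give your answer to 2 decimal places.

β ≈ 1.90

Growth form: g_Y = g_Y* - β × Δu, so β = (g_Y* - g_Y)/Δu.
β = (1.62 + 2.48)/2.16 = 4.1/2.16 = 1.90.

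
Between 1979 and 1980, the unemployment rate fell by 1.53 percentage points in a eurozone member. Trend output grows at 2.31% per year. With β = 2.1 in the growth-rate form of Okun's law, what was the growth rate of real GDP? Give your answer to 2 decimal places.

5.52%

Growth-rate Okun's law: g_Y = g_Y* - β × Δu.
g_Y = 2.31 - 2.1 × (-1.53) = 2.31 + 3.213 = 5.523%, i.e. 5.52% to 2 d.p.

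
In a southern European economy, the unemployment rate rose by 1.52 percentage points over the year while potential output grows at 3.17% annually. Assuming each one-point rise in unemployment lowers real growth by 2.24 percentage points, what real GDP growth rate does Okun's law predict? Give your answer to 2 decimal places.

Growth-rate Okun's law: g_Y = g_Y* - β × Δu.
g_Y = 3.17 - 2.24 × (1.52) = 3.17 - 3.4048 = -0.2348%, i.e. -0.23% to 2 d.p.

-0.23%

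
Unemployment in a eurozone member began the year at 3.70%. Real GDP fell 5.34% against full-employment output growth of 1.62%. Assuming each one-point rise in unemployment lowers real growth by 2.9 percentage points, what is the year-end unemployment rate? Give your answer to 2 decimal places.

6.10%

Growth-rate Okun's law: g_Y = g_Y* - β × Δu, so Δu = (g_Y* - g_Y)/β.
Δu = (1.62 + 5.34)/2.9 = 6.96/2.9 = 2.40 percentage points.
Year-end unemployment = 3.7 + 2.4 = 6.10%.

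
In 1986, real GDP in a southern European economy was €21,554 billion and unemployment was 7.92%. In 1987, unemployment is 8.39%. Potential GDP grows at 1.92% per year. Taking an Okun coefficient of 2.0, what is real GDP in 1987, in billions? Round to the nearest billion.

Δu = 8.39 - 7.92 = 0.47 points.
Okun's law (growth form): g_Y = g_Y* - β × Δu = 1.92 - 2.0 × (0.47) = 1.92 - 0.94 = 0.98%.
Real GDP in the next year = 21554 × (1 + 0.98/100) = 21554 × 1.0098 ≈ 21765 billion.

€21,765 billion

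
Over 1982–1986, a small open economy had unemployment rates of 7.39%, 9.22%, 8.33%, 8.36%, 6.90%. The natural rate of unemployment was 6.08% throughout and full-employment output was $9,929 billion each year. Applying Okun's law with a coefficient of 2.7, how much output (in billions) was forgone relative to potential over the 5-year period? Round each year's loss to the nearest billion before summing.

$2,627 billion

Year 1982: gap = -2.7 × (7.39 - 6.08) = -3.537%, loss ≈ 9929 × 3.537/100 ≈ 351.
Year 1983: gap = -2.7 × (9.22 - 6.08) = -8.478%, loss ≈ 9929 × 8.478/100 ≈ 842.
Year 1984: gap = -2.7 × (8.33 - 6.08) = -6.075%, loss ≈ 9929 × 6.075/100 ≈ 603.
Year 1985: gap = -2.7 × (8.36 - 6.08) = -6.156%, loss ≈ 9929 × 6.156/100 ≈ 611.
Year 1986: gap = -2.7 × (6.9 - 6.08) = -2.214%, loss ≈ 9929 × 2.214/100 ≈ 220.
Total lost output = 351 + 842 + 603 + 611 + 220 = 2627 billion.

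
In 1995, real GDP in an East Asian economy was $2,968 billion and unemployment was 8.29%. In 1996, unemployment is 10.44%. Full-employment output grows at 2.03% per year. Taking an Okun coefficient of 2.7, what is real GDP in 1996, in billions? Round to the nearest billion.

Δu = 10.44 - 8.29 = 2.15 points.
Okun's law (growth form): g_Y = g_Y* - β × Δu = 2.03 - 2.7 × (2.15) = 2.03 - 5.805 = -3.775%.
Real GDP in the next year = 2968 × (1 - 3.775/100) = 2968 × 0.96225 ≈ 2856 billion.

$2,856 billion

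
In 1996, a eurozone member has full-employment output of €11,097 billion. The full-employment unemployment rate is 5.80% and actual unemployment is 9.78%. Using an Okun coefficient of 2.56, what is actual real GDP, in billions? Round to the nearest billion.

Unemployment gap = 9.78 - 5.8 = 3.98 points, so the output gap is -2.56 × 3.98 = -10.1888%.
Actual GDP = 11097 × (1 - 10.1888/100) = 11097 × 0.898112 ≈ 9966 billion.

€9,966 billion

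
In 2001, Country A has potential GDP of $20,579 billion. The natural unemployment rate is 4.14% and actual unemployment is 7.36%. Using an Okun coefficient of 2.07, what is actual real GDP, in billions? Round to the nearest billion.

$19,207 billion

Unemployment gap = 7.36 - 4.14 = 3.22 points, so the output gap is -2.07 × 3.22 = -6.6654%.
Actual GDP = 20579 × (1 - 6.6654/100) = 20579 × 0.933346 ≈ 19207 billion.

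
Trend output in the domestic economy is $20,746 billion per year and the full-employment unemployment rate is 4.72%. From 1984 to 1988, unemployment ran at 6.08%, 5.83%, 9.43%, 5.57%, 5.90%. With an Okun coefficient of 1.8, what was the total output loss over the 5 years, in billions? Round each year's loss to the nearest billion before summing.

$3,440 billion

Year 1984: gap = -1.8 × (6.08 - 4.72) = -2.448%, loss ≈ 20746 × 2.448/100 ≈ 508.
Year 1985: gap = -1.8 × (5.83 - 4.72) = -1.998%, loss ≈ 20746 × 1.998/100 ≈ 415.
Year 1986: gap = -1.8 × (9.43 - 4.72) = -8.478%, loss ≈ 20746 × 8.478/100 ≈ 1759.
Year 1987: gap = -1.8 × (5.57 - 4.72) = -1.53%, loss ≈ 20746 × 1.53/100 ≈ 317.
Year 1988: gap = -1.8 × (5.9 - 4.72) = -2.124%, loss ≈ 20746 × 2.124/100 ≈ 441.
Total lost output = 508 + 415 + 1759 + 317 + 441 = 3440 billion.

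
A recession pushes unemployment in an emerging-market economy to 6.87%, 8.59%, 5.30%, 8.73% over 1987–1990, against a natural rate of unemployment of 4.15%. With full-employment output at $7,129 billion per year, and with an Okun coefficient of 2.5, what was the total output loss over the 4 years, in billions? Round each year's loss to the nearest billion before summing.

$2,297 billion

Year 1987: gap = -2.5 × (6.87 - 4.15) = -6.8%, loss ≈ 7129 × 6.8/100 ≈ 485.
Year 1988: gap = -2.5 × (8.59 - 4.15) = -11.1%, loss ≈ 7129 × 11.1/100 ≈ 791.
Year 1989: gap = -2.5 × (5.3 - 4.15) = -2.875%, loss ≈ 7129 × 2.875/100 ≈ 205.
Year 1990: gap = -2.5 × (8.73 - 4.15) = -11.45%, loss ≈ 7129 × 11.45/100 ≈ 816.
Total lost output = 485 + 791 + 205 + 816 = 2297 billion.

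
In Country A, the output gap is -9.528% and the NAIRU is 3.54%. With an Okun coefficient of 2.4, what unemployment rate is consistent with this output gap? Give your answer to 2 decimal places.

7.51%

From Okun's law, u - u* = -(output gap)/β = -(-9.528)/2.4 = 3.97 points.
So u = 3.54 + 3.97 = 7.51%.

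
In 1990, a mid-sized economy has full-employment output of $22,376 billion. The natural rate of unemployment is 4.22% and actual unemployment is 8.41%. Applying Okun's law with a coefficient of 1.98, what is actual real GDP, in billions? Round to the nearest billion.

Unemployment gap = 8.41 - 4.22 = 4.19 points, so the output gap is -1.98 × 4.19 = -8.2962%.
Actual GDP = 22376 × (1 - 8.2962/100) = 22376 × 0.917038 ≈ 20520 billion.

$20,520 billion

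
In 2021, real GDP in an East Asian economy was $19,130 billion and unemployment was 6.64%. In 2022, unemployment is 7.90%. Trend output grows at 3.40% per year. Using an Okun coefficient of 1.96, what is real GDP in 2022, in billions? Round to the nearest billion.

$19,308 billion

Δu = 7.9 - 6.64 = 1.26 points.
Okun's law (growth form): g_Y = g_Y* - β × Δu = 3.40 - 1.96 × (1.26) = 3.4 - 2.4696 = 0.9304%.
Real GDP in the next year = 19130 × (1 + 0.9304/100) = 19130 × 1.009304 ≈ 19308 billion.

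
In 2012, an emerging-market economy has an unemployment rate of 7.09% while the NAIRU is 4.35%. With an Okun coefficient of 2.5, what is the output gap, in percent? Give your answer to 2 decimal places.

-6.85%

The unemployment gap is 7.09 - 4.35 = 2.74 percentage points.
Okun's law gives an output gap of -2.5 × 2.74 = -6.85%, i.e. 6.85% below potential.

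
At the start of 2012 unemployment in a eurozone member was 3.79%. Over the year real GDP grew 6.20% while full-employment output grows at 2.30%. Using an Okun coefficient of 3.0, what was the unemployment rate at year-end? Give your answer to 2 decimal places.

Growth-rate Okun's law: g_Y = g_Y* - β × Δu, so Δu = (g_Y* - g_Y)/β.
Δu = (2.3 - 6.2)/3.0 = -3.9/3.0 = -1.30 percentage points.
Year-end unemployment = 3.79 - 1.3 = 2.49%.

2.49%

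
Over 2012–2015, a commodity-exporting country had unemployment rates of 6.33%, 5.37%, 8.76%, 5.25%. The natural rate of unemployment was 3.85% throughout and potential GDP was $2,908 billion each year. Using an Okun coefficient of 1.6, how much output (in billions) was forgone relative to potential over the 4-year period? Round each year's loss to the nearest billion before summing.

Year 2012: gap = -1.6 × (6.33 - 3.85) = -3.968%, loss ≈ 2908 × 3.968/100 ≈ 115.
Year 2013: gap = -1.6 × (5.37 - 3.85) = -2.432%, loss ≈ 2908 × 2.432/100 ≈ 71.
Year 2014: gap = -1.6 × (8.76 - 3.85) = -7.856%, loss ≈ 2908 × 7.856/100 ≈ 228.
Year 2015: gap = -1.6 × (5.25 - 3.85) = -2.24%, loss ≈ 2908 × 2.24/100 ≈ 65.
Total lost output = 115 + 71 + 228 + 65 = 479 billion.

$479 billion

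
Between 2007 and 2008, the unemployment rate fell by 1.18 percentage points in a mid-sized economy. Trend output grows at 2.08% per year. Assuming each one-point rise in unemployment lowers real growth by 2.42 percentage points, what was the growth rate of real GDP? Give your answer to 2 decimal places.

4.94%

Growth-rate Okun's law: g_Y = g_Y* - β × Δu.
g_Y = 2.08 - 2.42 × (-1.18) = 2.08 + 2.8556 = 4.9356%, i.e. 4.94% to 2 d.p.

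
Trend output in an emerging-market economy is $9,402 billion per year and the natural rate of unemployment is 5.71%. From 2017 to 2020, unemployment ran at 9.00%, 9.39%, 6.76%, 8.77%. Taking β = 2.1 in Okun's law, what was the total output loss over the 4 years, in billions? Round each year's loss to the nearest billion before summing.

$2,188 billion

Year 2017: gap = -2.1 × (9 - 5.71) = -6.909%, loss ≈ 9402 × 6.909/100 ≈ 650.
Year 2018: gap = -2.1 × (9.39 - 5.71) = -7.728%, loss ≈ 9402 × 7.728/100 ≈ 727.
Year 2019: gap = -2.1 × (6.76 - 5.71) = -2.205%, loss ≈ 9402 × 2.205/100 ≈ 207.
Year 2020: gap = -2.1 × (8.77 - 5.71) = -6.426%, loss ≈ 9402 × 6.426/100 ≈ 604.
Total lost output = 650 + 727 + 207 + 604 = 2188 billion.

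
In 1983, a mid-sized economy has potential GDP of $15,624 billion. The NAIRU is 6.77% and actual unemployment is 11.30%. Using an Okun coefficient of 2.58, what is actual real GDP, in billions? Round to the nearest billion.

$13,798 billion

Unemployment gap = 11.3 - 6.77 = 4.53 points, so the output gap is -2.58 × 4.53 = -11.6874%.
Actual GDP = 15624 × (1 - 11.6874/100) = 15624 × 0.883126 ≈ 13798 billion.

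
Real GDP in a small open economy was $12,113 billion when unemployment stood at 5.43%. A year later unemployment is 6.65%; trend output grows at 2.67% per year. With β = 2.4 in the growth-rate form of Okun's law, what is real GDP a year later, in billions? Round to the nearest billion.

Δu = 6.65 - 5.43 = 1.22 points.
Okun's law (growth form): g_Y = g_Y* - β × Δu = 2.67 - 2.4 × (1.22) = 2.67 - 2.928 = -0.258%.
Real GDP in the next year = 12113 × (1 - 0.258/100) = 12113 × 0.99742 ≈ 12082 billion.

$12,082 billion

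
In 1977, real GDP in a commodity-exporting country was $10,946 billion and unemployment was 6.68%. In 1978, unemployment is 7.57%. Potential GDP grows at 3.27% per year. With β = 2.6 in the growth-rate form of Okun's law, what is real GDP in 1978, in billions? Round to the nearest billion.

Δu = 7.57 - 6.68 = 0.89 points.
Okun's law (growth form): g_Y = g_Y* - β × Δu = 3.27 - 2.6 × (0.89) = 3.27 - 2.314 = 0.956%.
Real GDP in the next year = 10946 × (1 + 0.956/100) = 10946 × 1.00956 ≈ 11051 billion.

$11,051 billion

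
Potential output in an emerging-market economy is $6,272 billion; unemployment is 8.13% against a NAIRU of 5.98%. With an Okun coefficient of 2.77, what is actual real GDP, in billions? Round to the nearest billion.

Unemployment gap = 8.13 - 5.98 = 2.15 points, so the output gap is -2.77 × 2.15 = -5.9555%.
Actual GDP = 6272 × (1 - 5.9555/100) = 6272 × 0.940445 ≈ 5898 billion.

$5,898 billion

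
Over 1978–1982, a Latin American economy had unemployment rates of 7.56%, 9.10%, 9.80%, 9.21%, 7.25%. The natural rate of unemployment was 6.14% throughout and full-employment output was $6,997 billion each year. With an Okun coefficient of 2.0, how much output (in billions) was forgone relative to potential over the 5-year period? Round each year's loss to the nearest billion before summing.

$1,710 billion

Year 1978: gap = -2.0 × (7.56 - 6.14) = -2.84%, loss ≈ 6997 × 2.84/100 ≈ 199.
Year 1979: gap = -2.0 × (9.1 - 6.14) = -5.92%, loss ≈ 6997 × 5.92/100 ≈ 414.
Year 1980: gap = -2.0 × (9.8 - 6.14) = -7.32%, loss ≈ 6997 × 7.32/100 ≈ 512.
Year 1981: gap = -2.0 × (9.21 - 6.14) = -6.14%, loss ≈ 6997 × 6.14/100 ≈ 430.
Year 1982: gap = -2.0 × (7.25 - 6.14) = -2.22%, loss ≈ 6997 × 2.22/100 ≈ 155.
Total lost output = 199 + 414 + 512 + 430 + 155 = 1710 billion.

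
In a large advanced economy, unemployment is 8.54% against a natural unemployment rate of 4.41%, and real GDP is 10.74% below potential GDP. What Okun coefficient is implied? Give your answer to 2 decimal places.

Okun's law: output gap = -β × (u - u*).
-10.74 = -β × (8.54 - 4.41) = -β × 4.13, so β = 10.74/4.13 = 2.60.

β ≈ 2.60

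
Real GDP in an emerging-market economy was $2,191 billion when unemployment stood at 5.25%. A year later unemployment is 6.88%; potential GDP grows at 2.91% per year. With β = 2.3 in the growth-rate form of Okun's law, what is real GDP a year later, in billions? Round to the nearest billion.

$2,173 billion

Δu = 6.88 - 5.25 = 1.63 points.
Okun's law (growth form): g_Y = g_Y* - β × Δu = 2.91 - 2.3 × (1.63) = 2.91 - 3.749 = -0.839%.
Real GDP in the next year = 2191 × (1 - 0.839/100) = 2191 × 0.99161 ≈ 2173 billion.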